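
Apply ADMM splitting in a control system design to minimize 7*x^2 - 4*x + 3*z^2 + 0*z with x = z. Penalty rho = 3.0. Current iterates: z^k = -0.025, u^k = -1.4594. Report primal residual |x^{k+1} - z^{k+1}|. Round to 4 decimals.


ADMM iteration with rho = 3.0, z^k = -0.025, u^k = -1.4594
Step 1: x-update.
Minimize 7*x^2 - 4*x + (3.0/2)*(x + 0.025 - 1.4594)^2
FOC: (2*7 + 3.0)*x = 4 + 3.0*(-0.025 + 1.4594)
x^{k+1} = 0.4884
Step 2: z-update.
Minimize 3*z^2 + 0*z + (3.0/2)*(0.4884 - z - 1.4594)^2
FOC: (2*3 + 3.0)*z = 0 + 3.0*(0.4884 - 1.4594)
z^{k+1} = -0.3237
Step 3: u-update.
u^{k+1} = -1.4594 + 0.4884 + 0.3237 = -0.6473
Step 4: Primal residual = |0.4884 + 0.3237| = 0.8121


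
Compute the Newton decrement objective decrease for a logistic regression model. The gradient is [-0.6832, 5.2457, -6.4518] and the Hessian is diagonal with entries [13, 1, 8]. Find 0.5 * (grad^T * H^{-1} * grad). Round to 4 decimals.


Step 1: H is diagonal, so H^(-1) * g = [-0.0526, 5.2457, -0.8065].
Step 2: g^T H^(-1) g = sum_i g_i^2 / H_ii
  = (-0.6832)^2/13 + (5.2457)^2/1 + (-6.4518)^2/8
  = 0.0359 + 27.5174 + 5.2032 = 32.7565
Step 3: Objective decrease = 0.5 * g^T H^(-1) g = 16.3782


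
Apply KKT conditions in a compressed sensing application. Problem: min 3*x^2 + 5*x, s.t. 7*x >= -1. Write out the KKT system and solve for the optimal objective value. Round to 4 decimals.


Step 1: Try lambda = 0 (constraint inactive).
x_unc = -5/(2*3) = -0.8333
Check: 7*-0.8333 = -5.8331 < -1 -- violated!
Step 2: Constraint must be active: 7*x = -1
x* = -1/7 = -0.1429 (rounded; the exact value -1/7 is used below)
lambda = (2*3*(-1/7) + 5)/7 = 0.5918
Step 3: Compute optimal value.
f(x*) = 3*(-1/7)^2 + 5*(-1/7) = -0.6531


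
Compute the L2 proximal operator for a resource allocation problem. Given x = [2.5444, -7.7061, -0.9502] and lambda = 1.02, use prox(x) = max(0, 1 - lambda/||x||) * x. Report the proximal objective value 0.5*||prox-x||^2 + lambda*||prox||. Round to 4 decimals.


Step 1: Compute ||x||.
||x|| = 8.1707
Step 2: Compute scaling factor.
scale = max(0, 1 - 1.02/8.1707) = 0.8752
Step 3: prox(x) = [2.2268, -6.7441, -0.8316]
||prox(x)|| = 7.1507
Step 4: Proximal objective.
0.5*||prox-x||^2 = 0.5202
lambda*||prox|| = 7.2937
Total = 7.8139


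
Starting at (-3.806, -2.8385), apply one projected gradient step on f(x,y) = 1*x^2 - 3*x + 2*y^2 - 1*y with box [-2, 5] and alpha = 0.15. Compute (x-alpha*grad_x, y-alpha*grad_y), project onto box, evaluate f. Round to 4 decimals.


Step 1: Compute gradient at (-3.806, -2.8385).
grad_x = 2*1*-3.806 - 3 = -10.612
grad_y = 2*2*-2.8385 - 1 = -12.354
Step 2: Gradient step.
x_raw = -3.806 - 0.15*-10.612 = -2.2142
y_raw = -2.8385 - 0.15*-12.354 = -0.9854
Step 3: Project onto [-2, 5].
x_proj = clip(-2.2142) = -2.0
y_proj = clip(-0.9854) = -0.9854
Step 4: Evaluate f.
f(-2.0, -0.9854) = 12.9274


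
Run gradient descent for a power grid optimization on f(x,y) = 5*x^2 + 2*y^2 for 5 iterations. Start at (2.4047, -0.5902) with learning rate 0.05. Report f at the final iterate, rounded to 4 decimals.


Gradient descent on f(x,y) = 5*x^2 + 2*y^2.
Starting point: (2.4047, -0.5902), alpha = 0.05
Step 1: grad_x = 2*5*2.4047 = 24.047, grad_y = 2*2*-0.5902 = -2.3608
  x_1 = 2.4047 - 0.05*24.047 = 1.2024
  y_1 = -0.5902 - 0.05*-2.3608 = -0.4722
Step 2: grad_x = 2*5*1.2024 = 12.0235, grad_y = 2*2*-0.4722 = -1.8886
  x_2 = 1.2024 - 0.05*12.0235 = 0.6012
  y_2 = -0.4722 - 0.05*-1.8886 = -0.3777
Step 3: grad_x = 2*5*0.6012 = 6.0118, grad_y = 2*2*-0.3777 = -1.5109
  x_3 = 0.6012 - 0.05*6.0118 = 0.3006
  y_3 = -0.3777 - 0.05*-1.5109 = -0.3022
Step 4: grad_x = 2*5*0.3006 = 3.0059, grad_y = 2*2*-0.3022 = -1.2087
  x_4 = 0.3006 - 0.05*3.0059 = 0.1503
  y_4 = -0.3022 - 0.05*-1.2087 = -0.2417
Step 5: grad_x = 2*5*0.1503 = 1.5029, grad_y = 2*2*-0.2417 = -0.967
  x_5 = 0.1503 - 0.05*1.5029 = 0.0751
  y_5 = -0.2417 - 0.05*-0.967 = -0.1934
f(0.0751, -0.1934) = 5*0.0751^2 + 2*(-0.1934)^2 = 0.103


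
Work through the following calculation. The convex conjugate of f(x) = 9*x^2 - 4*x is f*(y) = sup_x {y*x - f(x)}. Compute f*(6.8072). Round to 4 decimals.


f*(y) = sup_x {y*x - a*x^2 - b*x} = sup_x {(y-b)*x - a*x^2}
FOC: (y - b) - 2a*x = 0 => x* = (y - b)/(2a)
x* = (6.8072 + 4)/(2*9) = 0.6004
f*(6.8072) = (y-b)^2/(4a) = (6.8072 + 4)^2/(4*9)
= 116.7956/36 = 3.2443


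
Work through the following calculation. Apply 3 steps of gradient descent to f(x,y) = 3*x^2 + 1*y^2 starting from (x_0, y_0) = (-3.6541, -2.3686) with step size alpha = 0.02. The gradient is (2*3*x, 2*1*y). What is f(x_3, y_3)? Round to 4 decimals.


Gradient descent on f(x,y) = 3*x^2 + 1*y^2.
Starting point: (-3.6541, -2.3686), alpha = 0.02
Step 1: grad_x = 2*3*-3.6541 = -21.9246, grad_y = 2*1*-2.3686 = -4.7372
  x_1 = -3.6541 - 0.02*-21.9246 = -3.2156
  y_1 = -2.3686 - 0.02*-4.7372 = -2.2739
Step 2: grad_x = 2*3*-3.2156 = -19.2936, grad_y = 2*1*-2.2739 = -4.5477
  x_2 = -3.2156 - 0.02*-19.2936 = -2.8297
  y_2 = -2.2739 - 0.02*-4.5477 = -2.1829
Step 3: grad_x = 2*3*-2.8297 = -16.9784, grad_y = 2*1*-2.1829 = -4.3658
  x_3 = -2.8297 - 0.02*-16.9784 = -2.4902
  y_3 = -2.1829 - 0.02*-4.3658 = -2.0956
f(-2.4902, -2.0956) = 3*(-2.4902)^2 + 1*(-2.0956)^2 = 22.9943


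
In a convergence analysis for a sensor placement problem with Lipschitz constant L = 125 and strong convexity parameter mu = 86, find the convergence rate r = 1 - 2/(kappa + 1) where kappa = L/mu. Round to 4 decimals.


Step 1: Compute the condition number.
kappa = L/mu = 125/86 = 1.4535
Step 2: Compute the convergence rate.
r = 1 - 2/(kappa + 1) = 1 - 2*mu/(L + mu) = (L - mu)/(L + mu) = 39/211 = 0.1848


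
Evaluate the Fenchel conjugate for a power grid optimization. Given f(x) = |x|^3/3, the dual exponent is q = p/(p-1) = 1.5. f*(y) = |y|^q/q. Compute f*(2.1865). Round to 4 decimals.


The conjugate exponent q satisfies 1/p + 1/q = 1.
p = 3, so q = 3/(3 - 1) = 1.5
|y|^q = 2.1865^1.5 = 3.2331
f*(2.1865) = 3.2331 / 1.5 = 2.1554


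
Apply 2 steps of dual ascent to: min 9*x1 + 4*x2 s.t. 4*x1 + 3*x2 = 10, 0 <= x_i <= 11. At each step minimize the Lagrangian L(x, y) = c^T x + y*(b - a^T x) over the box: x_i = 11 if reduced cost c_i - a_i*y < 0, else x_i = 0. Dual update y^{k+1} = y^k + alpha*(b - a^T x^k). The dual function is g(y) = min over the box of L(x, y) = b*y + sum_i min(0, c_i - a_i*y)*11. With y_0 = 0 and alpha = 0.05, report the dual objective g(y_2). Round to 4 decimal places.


Dual ascent for LP: min 9*x1 + 4*x2, 4*x1 + 3*x2 = 10, 0 <= x_i <= 11
Step 1: y^k = 0.0, reduced costs: (9.0, 4.0)
  x^k = (0.0, 0.0), subgradient = b - a^T x = 10.0
  y^{k+1} = 0.0 + 0.05*10.0 = 0.5
Step 2: y^k = 0.5, reduced costs: (7.0, 2.5)
  x^k = (0.0, 0.0), subgradient = b - a^T x = 10.0
  y^{k+1} = 0.5 + 0.05*10.0 = 1.0
Dual objective at y_2 = 1.0: reduced costs (5.0, 1.0), box minimizer x = (0.0, 0.0)
g(y_2) = b*y + (c1 - a1*y)*x1 + (c2 - a2*y)*x2 = 10*1.0 + 5.0*0.0 + 1.0*0.0 = 10.0 + 0.0 + 0.0 = 10.0


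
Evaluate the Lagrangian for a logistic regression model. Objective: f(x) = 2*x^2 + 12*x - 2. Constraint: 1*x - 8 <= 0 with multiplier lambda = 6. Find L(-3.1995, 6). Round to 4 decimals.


Step 1: Evaluate f(x).
f(-3.1995) = 2*(-3.1995)^2 + 12*(-3.1995) - 2 = -19.9204
Step 2: Evaluate g(x).
g(-3.1995) = 1*-3.1995 - 8 = -11.1995
Step 3: Compute Lagrangian.
L = -19.9204 + 6*-11.1995 = -87.1174


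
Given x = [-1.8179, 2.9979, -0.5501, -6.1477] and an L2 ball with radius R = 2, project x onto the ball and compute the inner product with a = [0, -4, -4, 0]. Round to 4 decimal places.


Step 1: Compute ||x|| (intermediates to 6 decimals).
||x|| = sqrt((-1.8179)^2 + 2.9979^2 + (-0.5501)^2 + (-6.1477)^2) = 7.09852
Step 2: Project.
Since ||x|| > R, scale = R/||x|| = 2/7.09852 = 0.281749, proj(x) = scale * x
proj(x) = [-0.512192, 0.844655, -0.15499, -1.732108]
Step 3: Dot product.
a^T * proj(x) = 0*(-0.512192) - 4*0.844655 - 4*(-0.15499) + 0*(-1.732108) = -2.7587


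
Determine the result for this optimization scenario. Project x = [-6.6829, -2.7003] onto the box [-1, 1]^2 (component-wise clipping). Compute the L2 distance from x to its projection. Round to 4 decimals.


Project each component onto [-1, 1].
clip(-6.6829) = -1.0, clip(-2.7003) = -1.0
Projection = [-1.0, -1.0]
Squared diffs: [32.2954, 2.891]
Distance = sqrt(35.1864) = 5.9318


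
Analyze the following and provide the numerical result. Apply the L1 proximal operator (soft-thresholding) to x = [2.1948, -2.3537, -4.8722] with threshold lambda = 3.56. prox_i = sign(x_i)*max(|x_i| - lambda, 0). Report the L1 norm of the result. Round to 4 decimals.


Soft-thresholding with lambda = 3.56:
prox(2.1948) = sign(2.1948)*max(|2.1948| - 3.56, 0) = 0.0
prox(-2.3537) = sign(-2.3537)*max(|-2.3537| - 3.56, 0) = 0.0
prox(-4.8722) = sign(-4.8722)*max(|-4.8722| - 3.56, 0) = -1.3122
prox(x) = [0.0, 0.0, -1.3122]
||prox(x)||_1 = 0.0 + 0.0 + 1.3122 = 1.3122


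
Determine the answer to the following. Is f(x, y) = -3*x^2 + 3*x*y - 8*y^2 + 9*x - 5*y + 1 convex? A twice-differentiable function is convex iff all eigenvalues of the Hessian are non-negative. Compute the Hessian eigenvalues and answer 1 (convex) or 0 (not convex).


The Hessian of f(x,y) = -3*x^2 + 3*x*y - 8*y^2 + 9*x - 5*y + 1 is:
H = [[-6, 3], [3, -16]]
Trace = -6 - 16 = -22
Determinant = -6*-16 - (3)^2 = 87
Discriminant = (-22)^2 - 4*87 = 136.0
Eigenvalues: lambda_1 = -16.831, lambda_2 = -5.169
The function is not convex.

0


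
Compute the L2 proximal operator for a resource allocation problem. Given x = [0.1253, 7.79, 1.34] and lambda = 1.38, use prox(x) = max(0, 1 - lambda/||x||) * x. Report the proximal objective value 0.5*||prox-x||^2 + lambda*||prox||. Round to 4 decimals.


Step 1: Compute ||x||.
||x|| = 7.9054
Step 2: Compute scaling factor.
scale = max(0, 1 - 1.38/7.9054) = 0.8254
Step 3: prox(x) = [0.1034, 6.4301, 1.1061]
||prox(x)|| = 6.5254
Step 4: Proximal objective.
0.5*||prox-x||^2 = 0.9522
lambda*||prox|| = 9.0051
Total = 9.9573


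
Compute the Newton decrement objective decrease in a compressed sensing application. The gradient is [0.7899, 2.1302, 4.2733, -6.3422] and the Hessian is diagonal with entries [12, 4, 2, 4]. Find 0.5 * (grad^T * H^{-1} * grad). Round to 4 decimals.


Step 1: H is diagonal, so H^(-1) * g = [0.0658, 0.5326, 2.1367, -1.5856].
Step 2: g^T H^(-1) g = sum_i g_i^2 / H_ii
  = (0.7899)^2/12 + (2.1302)^2/4 + (4.2733)^2/2 + (-6.3422)^2/4
  = 0.052 + 1.1344 + 9.1305 + 10.0559 = 20.3729
Step 3: Objective decrease = 0.5 * g^T H^(-1) g = 10.1864


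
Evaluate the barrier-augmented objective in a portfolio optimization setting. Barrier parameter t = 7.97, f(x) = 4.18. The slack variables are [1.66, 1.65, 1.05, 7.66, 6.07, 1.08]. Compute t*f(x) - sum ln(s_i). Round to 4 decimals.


Step 1: Compute log-barrier.
ln values: [0.5068, 0.5008, 0.0488, 2.036, 1.8034, 0.077]
phi = -(0.5068 + 0.5008 + 0.0488 + 2.036 + 1.8034 + 0.077) = -4.9727
Step 2: Compute augmented objective.
t*f(x) = 7.97*4.18 = 33.3146
Total = 33.3146 - 4.9727 = 28.3419


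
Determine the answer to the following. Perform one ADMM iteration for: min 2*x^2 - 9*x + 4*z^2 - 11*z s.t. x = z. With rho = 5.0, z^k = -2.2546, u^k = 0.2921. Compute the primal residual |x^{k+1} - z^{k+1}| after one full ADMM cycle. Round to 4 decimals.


ADMM iteration with rho = 5.0, z^k = -2.2546, u^k = 0.2921
Step 1: x-update.
Minimize 2*x^2 - 9*x + (5.0/2)*(x + 2.2546 + 0.2921)^2
FOC: (2*2 + 5.0)*x = 9 + 5.0*(-2.2546 - 0.2921)
x^{k+1} = -0.4148
Step 2: z-update.
Minimize 4*z^2 - 11*z + (5.0/2)*(-0.4148 - z + 0.2921)^2
FOC: (2*4 + 5.0)*z = 11 + 5.0*(-0.4148 + 0.2921)
z^{k+1} = 0.7989
Step 3: u-update.
u^{k+1} = 0.2921 - 0.4148 - 0.7989 = -0.9217
Step 4: Primal residual = |-0.4148 - 0.7989| = 1.2138


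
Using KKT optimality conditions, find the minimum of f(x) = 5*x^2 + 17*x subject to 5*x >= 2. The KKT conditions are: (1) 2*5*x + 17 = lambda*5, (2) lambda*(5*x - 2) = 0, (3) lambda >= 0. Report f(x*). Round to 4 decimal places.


Step 1: Try lambda = 0 (constraint inactive).
x_unc = -17/(2*5) = -1.7
Check: 5*-1.7 = -8.5 < 2 -- violated!
Step 2: Constraint must be active: 5*x = 2
x* = 2/5 = 0.4
lambda = (2*5*0.4 + 17)/5 = 4.2
Step 3: Compute optimal value.
f(x*) = 5*0.4^2 + 17*0.4 = 7.6


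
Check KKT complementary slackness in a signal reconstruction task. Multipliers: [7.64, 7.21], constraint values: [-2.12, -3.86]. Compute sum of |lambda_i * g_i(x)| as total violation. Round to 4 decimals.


KKT complementary slackness check:
lambda_1 * g_1 = 7.64 * -2.12 = -16.1968
lambda_2 * g_2 = 7.21 * -3.86 = -27.8306
Total violation = 16.1968 + 27.8306 = 44.0274


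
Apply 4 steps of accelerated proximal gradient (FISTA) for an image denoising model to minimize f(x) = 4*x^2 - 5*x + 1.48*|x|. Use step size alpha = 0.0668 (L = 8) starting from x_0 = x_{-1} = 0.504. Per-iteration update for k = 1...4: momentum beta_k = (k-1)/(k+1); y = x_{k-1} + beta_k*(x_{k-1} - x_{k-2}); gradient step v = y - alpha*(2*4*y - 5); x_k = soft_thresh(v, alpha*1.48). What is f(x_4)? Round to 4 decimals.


FISTA on f(x) = 4*x^2 - 5*x + 1.48*|x|
L = 8, alpha = 0.0668
Iteration 1: beta = 0.0, y = 0.504 + 0.0*(0.504 - 0.504) = 0.504
  grad(y) = -0.968, v = y - alpha*grad = 0.5687
  prox(v) = soft_thresh(0.5687, 0.0989) = 0.4698
Iteration 2: beta = 0.3333, y = 0.4698 + 0.3333*(0.4698 - 0.504) = 0.4584
  grad(y) = -1.3328, v = y - alpha*grad = 0.5474
  prox(v) = soft_thresh(0.5474, 0.0989) = 0.4486
Iteration 3: beta = 0.5, y = 0.4486 + 0.5*(0.4486 - 0.4698) = 0.4379
  grad(y) = -1.4964, v = y - alpha*grad = 0.5379
  prox(v) = soft_thresh(0.5379, 0.0989) = 0.439
Iteration 4: beta = 0.6, y = 0.439 + 0.6*(0.439 - 0.4486) = 0.4333
  grad(y) = -1.5333, v = y - alpha*grad = 0.5358
  prox(v) = soft_thresh(0.5358, 0.0989) = 0.4369
f(x_4) = 4*0.4369^2 - 5*0.4369 + 1.48*|0.4369| = -0.7744


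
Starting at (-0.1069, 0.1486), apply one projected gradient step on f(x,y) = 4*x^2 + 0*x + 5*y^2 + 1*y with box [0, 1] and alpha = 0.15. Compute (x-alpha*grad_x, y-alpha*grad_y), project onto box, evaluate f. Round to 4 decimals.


Step 1: Compute gradient at (-0.1069, 0.1486).
grad_x = 2*4*-0.1069 + 0 = -0.8552
grad_y = 2*5*0.1486 + 1 = 2.486
Step 2: Gradient step.
x_raw = -0.1069 - 0.15*-0.8552 = 0.0214
y_raw = 0.1486 - 0.15*2.486 = -0.2243
Step 3: Project onto [0, 1].
x_proj = clip(0.0214) = 0.0214
y_proj = clip(-0.2243) = 0.0
Step 4: Evaluate f.
f(0.0214, 0.0) = 0.0018


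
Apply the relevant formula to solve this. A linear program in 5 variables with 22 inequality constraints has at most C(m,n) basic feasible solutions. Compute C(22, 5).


Each vertex corresponds to some choice of n active constraints out of m, so the number of vertices is at most C(m, n) = m! / (n!(m-n)!).
m = 22, n = 5
Numerator: 22 * 21 * 20 * 19 * 18
Denominator: 5! = 120
C(22, 5) = 26334


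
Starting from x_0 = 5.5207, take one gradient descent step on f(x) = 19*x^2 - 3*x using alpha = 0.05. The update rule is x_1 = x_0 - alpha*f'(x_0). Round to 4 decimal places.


We compute the gradient at x_0 and apply the update.
f'(x) = 38*x - 3
f'(5.5207) = 38*5.5207 - 3 = 206.7866
x_1 = 5.5207 - 0.05*206.7866 = -4.8186


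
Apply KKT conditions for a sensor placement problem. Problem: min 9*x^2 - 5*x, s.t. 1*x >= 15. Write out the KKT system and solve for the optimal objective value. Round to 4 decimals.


Step 1: Try lambda = 0 (constraint inactive).
x_unc = 5/(2*9) = 0.2778
Check: 1*0.2778 = 0.2778 < 15 -- violated!
Step 2: Constraint must be active: 1*x = 15
x* = 15/1 = 15.0
lambda = (2*9*15.0 - 5)/1 = 265.0
Step 3: Compute optimal value.
f(x*) = 9*15.0^2 - 5*15.0 = 1950.0


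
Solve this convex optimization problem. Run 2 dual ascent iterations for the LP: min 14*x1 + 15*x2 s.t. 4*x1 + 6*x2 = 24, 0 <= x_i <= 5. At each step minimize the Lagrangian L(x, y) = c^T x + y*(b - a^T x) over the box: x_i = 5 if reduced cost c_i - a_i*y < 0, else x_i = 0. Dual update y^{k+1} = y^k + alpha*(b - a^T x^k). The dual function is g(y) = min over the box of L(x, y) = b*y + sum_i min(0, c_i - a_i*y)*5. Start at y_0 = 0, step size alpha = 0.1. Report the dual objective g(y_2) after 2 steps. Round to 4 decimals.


Dual ascent for LP: min 14*x1 + 15*x2, 4*x1 + 6*x2 = 24, 0 <= x_i <= 5
Step 1: y^k = 0.0, reduced costs: (14.0, 15.0)
  x^k = (0.0, 0.0), subgradient = b - a^T x = 24.0
  y^{k+1} = 0.0 + 0.1*24.0 = 2.4
Step 2: y^k = 2.4, reduced costs: (4.4, 0.6)
  x^k = (0.0, 0.0), subgradient = b - a^T x = 24.0
  y^{k+1} = 2.4 + 0.1*24.0 = 4.8
Dual objective at y_2 = 4.8: reduced costs (-5.2, -13.8), box minimizer x = (5.0, 5.0)
g(y_2) = b*y + (c1 - a1*y)*x1 + (c2 - a2*y)*x2 = 24*4.8 + (-5.2)*5.0 + (-13.8)*5.0 = 115.2 - 26.0 - 69.0 = 20.2


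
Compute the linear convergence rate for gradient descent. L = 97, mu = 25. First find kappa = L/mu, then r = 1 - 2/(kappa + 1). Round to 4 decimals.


Step 1: Compute the condition number.
kappa = L/mu = 97/25 = 3.88
Step 2: Compute the convergence rate.
r = 1 - 2/(kappa + 1) = 1 - 2*mu/(L + mu) = (L - mu)/(L + mu) = 72/122 = 0.5902


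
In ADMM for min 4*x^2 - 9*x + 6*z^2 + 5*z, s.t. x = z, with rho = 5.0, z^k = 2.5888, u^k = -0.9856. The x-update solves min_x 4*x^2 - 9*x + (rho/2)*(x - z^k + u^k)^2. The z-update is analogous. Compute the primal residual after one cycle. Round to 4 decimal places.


ADMM iteration with rho = 5.0, z^k = 2.5888, u^k = -0.9856
Step 1: x-update.
Minimize 4*x^2 - 9*x + (5.0/2)*(x - 2.5888 - 0.9856)^2
FOC: (2*4 + 5.0)*x = 9 + 5.0*(2.5888 + 0.9856)
x^{k+1} = 2.0671
Step 2: z-update.
Minimize 6*z^2 + 5*z + (5.0/2)*(2.0671 - z - 0.9856)^2
FOC: (2*6 + 5.0)*z = -5 + 5.0*(2.0671 - 0.9856)
z^{k+1} = 0.024
Step 3: u-update.
u^{k+1} = -0.9856 + 2.0671 - 0.024 = 1.0575
Step 4: Primal residual = |2.0671 - 0.024| = 2.0431


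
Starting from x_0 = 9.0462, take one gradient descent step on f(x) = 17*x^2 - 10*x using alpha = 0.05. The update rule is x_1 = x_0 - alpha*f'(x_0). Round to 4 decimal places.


We compute the gradient at x_0 and apply the update.
f'(x) = 34*x - 10
f'(9.0462) = 34*9.0462 - 10 = 297.5708
x_1 = 9.0462 - 0.05*297.5708 = -5.8323


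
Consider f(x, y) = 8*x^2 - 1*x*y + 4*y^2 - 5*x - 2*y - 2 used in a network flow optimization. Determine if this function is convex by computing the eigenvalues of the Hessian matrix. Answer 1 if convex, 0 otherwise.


The Hessian of f(x,y) = 8*x^2 - 1*x*y + 4*y^2 - 5*x - 2*y - 2 is:
H = [[16, -1], [-1, 8]]
Trace = 16 + 8 = 24
Determinant = 16*8 - (-1)^2 = 127
Discriminant = (24)^2 - 4*127 = 68.0
Eigenvalues: lambda_1 = 7.8769, lambda_2 = 16.1231
The function is convex.

1


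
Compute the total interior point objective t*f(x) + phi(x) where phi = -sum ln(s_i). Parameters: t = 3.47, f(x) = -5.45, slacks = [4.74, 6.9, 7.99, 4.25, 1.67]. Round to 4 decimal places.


Step 1: Compute log-barrier.
ln values: [1.556, 1.9315, 2.0782, 1.4469, 0.5128]
phi = -(1.556 + 1.9315 + 2.0782 + 1.4469 + 0.5128) = -7.5255
Step 2: Compute augmented objective.
t*f(x) = 3.47*-5.45 = -18.9115
Total = -18.9115 - 7.5255 = -26.437


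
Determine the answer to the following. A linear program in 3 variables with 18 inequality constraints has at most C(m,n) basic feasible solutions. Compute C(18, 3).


Each vertex corresponds to some choice of n active constraints out of m, so the number of vertices is at most C(m, n) = m! / (n!(m-n)!).
m = 18, n = 3
Numerator: 18 * 17 * 16
Denominator: 3! = 6
C(18, 3) = 816


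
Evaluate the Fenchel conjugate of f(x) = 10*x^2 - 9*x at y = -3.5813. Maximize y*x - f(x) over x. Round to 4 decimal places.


f*(y) = sup_x {y*x - a*x^2 - b*x} = sup_x {(y-b)*x - a*x^2}
FOC: (y - b) - 2a*x = 0 => x* = (y - b)/(2a)
x* = (-3.5813 + 9)/(2*10) = 0.2709
f*(-3.5813) = (y-b)^2/(4a) = (-3.5813 + 9)^2/(4*10)
= 29.3623/40 = 0.7341


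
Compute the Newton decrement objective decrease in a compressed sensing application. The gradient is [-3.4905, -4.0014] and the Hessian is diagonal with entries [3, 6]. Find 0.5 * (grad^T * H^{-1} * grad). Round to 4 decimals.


Step 1: H is diagonal, so H^(-1) * g = [-1.1635, -0.6669].
Step 2: g^T H^(-1) g = sum_i g_i^2 / H_ii
  = (-3.4905)^2/3 + (-4.0014)^2/6
  = 4.0612 + 2.6685 = 6.7297
Step 3: Objective decrease = 0.5 * g^T H^(-1) g = 3.3649


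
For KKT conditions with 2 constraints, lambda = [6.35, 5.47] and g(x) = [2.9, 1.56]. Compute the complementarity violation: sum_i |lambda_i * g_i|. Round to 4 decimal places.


KKT complementary slackness check:
lambda_1 * g_1 = 6.35 * 2.9 = 18.415
lambda_2 * g_2 = 5.47 * 1.56 = 8.5332
Total violation = 18.415 + 8.5332 = 26.9482


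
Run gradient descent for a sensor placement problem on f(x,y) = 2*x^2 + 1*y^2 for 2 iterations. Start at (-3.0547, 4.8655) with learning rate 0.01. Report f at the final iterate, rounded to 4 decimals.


Gradient descent on f(x,y) = 2*x^2 + 1*y^2.
Starting point: (-3.0547, 4.8655), alpha = 0.01
Step 1: grad_x = 2*2*-3.0547 = -12.2188, grad_y = 2*1*4.8655 = 9.731
  x_1 = -3.0547 - 0.01*-12.2188 = -2.9325
  y_1 = 4.8655 - 0.01*9.731 = 4.7682
Step 2: grad_x = 2*2*-2.9325 = -11.73, grad_y = 2*1*4.7682 = 9.5364
  x_2 = -2.9325 - 0.01*-11.73 = -2.8152
  y_2 = 4.7682 - 0.01*9.5364 = 4.6728
f(-2.8152, 4.6728) = 2*(-2.8152)^2 + 1*4.6728^2 = 37.6861


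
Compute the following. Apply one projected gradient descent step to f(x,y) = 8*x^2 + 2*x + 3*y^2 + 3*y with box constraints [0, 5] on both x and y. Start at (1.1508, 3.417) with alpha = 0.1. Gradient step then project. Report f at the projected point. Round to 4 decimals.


Step 1: Compute gradient at (1.1508, 3.417).
grad_x = 2*8*1.1508 + 2 = 20.4128
grad_y = 2*3*3.417 + 3 = 23.502
Step 2: Gradient step.
x_raw = 1.1508 - 0.1*20.4128 = -0.8905
y_raw = 3.417 - 0.1*23.502 = 1.0668
Step 3: Project onto [0, 5].
x_proj = clip(-0.8905) = 0.0
y_proj = clip(1.0668) = 1.0668
Step 4: Evaluate f.
f(0.0, 1.0668) = 6.6146


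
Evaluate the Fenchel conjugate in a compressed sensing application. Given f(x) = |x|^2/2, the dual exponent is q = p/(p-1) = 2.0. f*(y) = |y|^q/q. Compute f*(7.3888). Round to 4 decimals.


The conjugate exponent q satisfies 1/p + 1/q = 1.
p = 2, so q = 2/(2 - 1) = 2.0
|y|^q = 7.3888^2.0 = 54.5944
f*(7.3888) = 54.5944 / 2.0 = 27.2972


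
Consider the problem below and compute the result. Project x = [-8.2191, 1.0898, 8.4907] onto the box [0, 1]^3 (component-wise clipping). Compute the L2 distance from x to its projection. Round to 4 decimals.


Project each component onto [0, 1].
clip(-8.2191) = 0.0, clip(1.0898) = 1.0, clip(8.4907) = 1.0
Projection = [0.0, 1.0, 1.0]
Squared diffs: [67.5536, 0.0081, 56.1106]
Distance = sqrt(123.6723) = 11.1208


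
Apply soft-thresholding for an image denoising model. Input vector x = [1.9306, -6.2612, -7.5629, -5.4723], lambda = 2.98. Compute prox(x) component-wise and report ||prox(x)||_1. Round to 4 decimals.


Soft-thresholding with lambda = 2.98:
prox(1.9306) = sign(1.9306)*max(|1.9306| - 2.98, 0) = 0.0
prox(-6.2612) = sign(-6.2612)*max(|-6.2612| - 2.98, 0) = -3.2812
prox(-7.5629) = sign(-7.5629)*max(|-7.5629| - 2.98, 0) = -4.5829
prox(-5.4723) = sign(-5.4723)*max(|-5.4723| - 2.98, 0) = -2.4923
prox(x) = [0.0, -3.2812, -4.5829, -2.4923]
||prox(x)||_1 = 0.0 + 3.2812 + 4.5829 + 2.4923 = 10.3564


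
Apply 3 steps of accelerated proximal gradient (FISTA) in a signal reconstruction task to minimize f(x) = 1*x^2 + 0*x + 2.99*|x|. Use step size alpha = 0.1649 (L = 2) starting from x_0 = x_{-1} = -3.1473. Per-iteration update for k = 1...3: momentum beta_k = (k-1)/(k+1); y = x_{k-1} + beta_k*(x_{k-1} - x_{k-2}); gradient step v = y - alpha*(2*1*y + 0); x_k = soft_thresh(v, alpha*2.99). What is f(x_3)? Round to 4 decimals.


FISTA on f(x) = 1*x^2 + 0*x + 2.99*|x|
L = 2, alpha = 0.1649
Iteration 1: beta = 0.0, y = -3.1473 + 0.0*(-3.1473 + 3.1473) = -3.1473
  grad(y) = -6.2946, v = y - alpha*grad = -2.1093
  prox(v) = soft_thresh(-2.1093, 0.4931) = -1.6163
Iteration 2: beta = 0.3333, y = -1.6163 + 0.3333*(-1.6163 + 3.1473) = -1.1059
  grad(y) = -2.2119, v = y - alpha*grad = -0.7412
  prox(v) = soft_thresh(-0.7412, 0.4931) = -0.2481
Iteration 3: beta = 0.5, y = -0.2481 + 0.5*(-0.2481 + 1.6163) = 0.4359
  grad(y) = 0.8718, v = y - alpha*grad = 0.2922
  prox(v) = soft_thresh(0.2922, 0.4931) = 0.0
f(x_3) = 1*0.0^2 + 0*0.0 + 2.99*|0.0| = 0.0


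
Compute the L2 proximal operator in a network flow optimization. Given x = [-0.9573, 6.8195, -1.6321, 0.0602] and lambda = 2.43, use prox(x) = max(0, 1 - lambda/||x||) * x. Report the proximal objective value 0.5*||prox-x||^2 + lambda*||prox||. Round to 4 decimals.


Step 1: Compute ||x||.
||x|| = 7.0774
Step 2: Compute scaling factor.
scale = max(0, 1 - 2.43/7.0774) = 0.6567
Step 3: prox(x) = [-0.6286, 4.478, -1.0717, 0.0395]
||prox(x)|| = 4.6474
Step 4: Proximal objective.
0.5*||prox-x||^2 = 2.9525
lambda*||prox|| = 11.2932
Total = 14.2456


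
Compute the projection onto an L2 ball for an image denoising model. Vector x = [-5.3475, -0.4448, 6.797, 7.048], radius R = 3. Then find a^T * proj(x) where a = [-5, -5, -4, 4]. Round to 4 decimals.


Step 1: Compute ||x|| (intermediates to 6 decimals).
||x|| = sqrt((-5.3475)^2 + (-0.4448)^2 + 6.797^2 + 7.048^2) = 11.165443
Step 2: Project.
Since ||x|| > R, scale = R/||x|| = 3/11.165443 = 0.268686, proj(x) = scale * x
proj(x) = [-1.436798, -0.119512, 1.826259, 1.893699]
Step 3: Dot product.
a^T * proj(x) = -5*(-1.436798) - 5*(-0.119512) - 4*1.826259 + 4*1.893699 = 8.0513


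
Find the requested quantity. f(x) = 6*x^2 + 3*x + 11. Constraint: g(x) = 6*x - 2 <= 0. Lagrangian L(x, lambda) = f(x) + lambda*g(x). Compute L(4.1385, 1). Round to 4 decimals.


Step 1: Evaluate f(x).
f(4.1385) = 6*4.1385^2 + 3*4.1385 + 11 = 126.1786
Step 2: Evaluate g(x).
g(4.1385) = 6*4.1385 - 2 = 22.831
Step 3: Compute Lagrangian.
L = 126.1786 + 1*22.831 = 149.0096


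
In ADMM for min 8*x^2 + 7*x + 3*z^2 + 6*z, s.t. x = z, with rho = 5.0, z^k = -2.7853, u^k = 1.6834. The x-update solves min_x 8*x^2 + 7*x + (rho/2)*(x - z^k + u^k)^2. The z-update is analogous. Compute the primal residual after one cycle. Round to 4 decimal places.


ADMM iteration with rho = 5.0, z^k = -2.7853, u^k = 1.6834
Step 1: x-update.
Minimize 8*x^2 + 7*x + (5.0/2)*(x + 2.7853 + 1.6834)^2
FOC: (2*8 + 5.0)*x = -7 + 5.0*(-2.7853 - 1.6834)
x^{k+1} = -1.3973
Step 2: z-update.
Minimize 3*z^2 + 6*z + (5.0/2)*(-1.3973 - z + 1.6834)^2
FOC: (2*3 + 5.0)*z = -6 + 5.0*(-1.3973 + 1.6834)
z^{k+1} = -0.4154
Step 3: u-update.
u^{k+1} = 1.6834 - 1.3973 + 0.4154 = 0.7015
Step 4: Primal residual = |-1.3973 + 0.4154| = 0.9819


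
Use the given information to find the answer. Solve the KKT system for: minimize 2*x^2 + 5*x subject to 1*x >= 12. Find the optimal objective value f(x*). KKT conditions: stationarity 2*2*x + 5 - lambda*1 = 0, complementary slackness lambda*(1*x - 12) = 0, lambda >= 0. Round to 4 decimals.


Step 1: Try lambda = 0 (constraint inactive).
x_unc = -5/(2*2) = -1.25
Check: 1*-1.25 = -1.25 < 12 -- violated!
Step 2: Constraint must be active: 1*x = 12
x* = 12/1 = 12.0
lambda = (2*2*12.0 + 5)/1 = 53.0
Step 3: Compute optimal value.
f(x*) = 2*12.0^2 + 5*12.0 = 348.0


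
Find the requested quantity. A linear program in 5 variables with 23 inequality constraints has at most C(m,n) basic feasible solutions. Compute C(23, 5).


Each vertex corresponds to some choice of n active constraints out of m, so the number of vertices is at most C(m, n) = m! / (n!(m-n)!).
m = 23, n = 5
Numerator: 23 * 22 * 21 * 20 * 19
Denominator: 5! = 120
C(23, 5) = 33649


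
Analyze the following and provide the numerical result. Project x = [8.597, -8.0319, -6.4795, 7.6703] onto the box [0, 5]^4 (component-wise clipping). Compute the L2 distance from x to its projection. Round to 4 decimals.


Project each component onto [0, 5].
clip(8.597) = 5.0, clip(-8.0319) = 0.0, clip(-6.4795) = 0.0, clip(7.6703) = 5.0
Projection = [5.0, 0.0, 0.0, 5.0]
Squared diffs: [12.9384, 64.5114, 41.9839, 7.1305]
Distance = sqrt(126.5642) = 11.2501


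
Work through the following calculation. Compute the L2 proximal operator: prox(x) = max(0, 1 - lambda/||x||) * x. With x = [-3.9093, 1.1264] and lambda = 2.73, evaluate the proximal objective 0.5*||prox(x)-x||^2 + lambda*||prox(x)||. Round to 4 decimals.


Step 1: Compute ||x||.
||x|| = 4.0683
Step 2: Compute scaling factor.
scale = max(0, 1 - 2.73/4.0683) = 0.329
Step 3: prox(x) = [-1.286, 0.3705]
||prox(x)|| = 1.3383
Step 4: Proximal objective.
0.5*||prox-x||^2 = 3.7265
lambda*||prox|| = 3.6536
Total = 7.3801


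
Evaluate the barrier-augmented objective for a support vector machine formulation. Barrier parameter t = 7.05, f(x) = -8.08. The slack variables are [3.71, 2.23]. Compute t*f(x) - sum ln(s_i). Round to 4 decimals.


Step 1: Compute log-barrier.
ln values: [1.311, 0.802]
phi = -(1.311 + 0.802) = -2.113
Step 2: Compute augmented objective.
t*f(x) = 7.05*-8.08 = -56.964
Total = -56.964 - 2.113 = -59.077


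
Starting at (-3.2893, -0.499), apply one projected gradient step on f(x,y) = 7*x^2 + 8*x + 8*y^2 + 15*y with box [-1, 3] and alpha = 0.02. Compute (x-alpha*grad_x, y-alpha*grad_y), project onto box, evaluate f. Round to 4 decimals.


Step 1: Compute gradient at (-3.2893, -0.499).
grad_x = 2*7*-3.2893 + 8 = -38.0502
grad_y = 2*8*-0.499 + 15 = 7.016
Step 2: Gradient step.
x_raw = -3.2893 - 0.02*-38.0502 = -2.5283
y_raw = -0.499 - 0.02*7.016 = -0.6393
Step 3: Project onto [-1, 3].
x_proj = clip(-2.5283) = -1.0
y_proj = clip(-0.6393) = -0.6393
Step 4: Evaluate f.
f(-1.0, -0.6393) = -7.32


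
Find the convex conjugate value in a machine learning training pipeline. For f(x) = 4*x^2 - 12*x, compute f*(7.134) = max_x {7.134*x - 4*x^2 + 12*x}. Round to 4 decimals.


f*(y) = sup_x {y*x - a*x^2 - b*x} = sup_x {(y-b)*x - a*x^2}
FOC: (y - b) - 2a*x = 0 => x* = (y - b)/(2a)
x* = (7.134 + 12)/(2*4) = 2.3918
f*(7.134) = (y-b)^2/(4a) = (7.134 + 12)^2/(4*4)
= 366.11/16 = 22.8819


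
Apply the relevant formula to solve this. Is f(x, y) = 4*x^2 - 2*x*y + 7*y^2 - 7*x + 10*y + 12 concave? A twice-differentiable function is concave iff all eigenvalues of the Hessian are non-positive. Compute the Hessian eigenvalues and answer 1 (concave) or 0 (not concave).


The Hessian of f(x,y) = 4*x^2 - 2*x*y + 7*y^2 - 7*x + 10*y + 12 is:
H = [[8, -2], [-2, 14]]
Trace = 8 + 14 = 22
Determinant = 8*14 - (-2)^2 = 108
Discriminant = (22)^2 - 4*108 = 52.0
Eigenvalues: lambda_1 = 7.3944, lambda_2 = 14.6056
The function is not concave.

0


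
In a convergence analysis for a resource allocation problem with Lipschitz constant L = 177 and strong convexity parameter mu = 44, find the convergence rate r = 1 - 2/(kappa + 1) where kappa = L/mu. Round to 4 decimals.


Step 1: Compute the condition number.
kappa = L/mu = 177/44 = 4.0227
Step 2: Compute the convergence rate.
r = 1 - 2/(kappa + 1) = 1 - 2*mu/(L + mu) = (L - mu)/(L + mu) = 133/221 = 0.6018


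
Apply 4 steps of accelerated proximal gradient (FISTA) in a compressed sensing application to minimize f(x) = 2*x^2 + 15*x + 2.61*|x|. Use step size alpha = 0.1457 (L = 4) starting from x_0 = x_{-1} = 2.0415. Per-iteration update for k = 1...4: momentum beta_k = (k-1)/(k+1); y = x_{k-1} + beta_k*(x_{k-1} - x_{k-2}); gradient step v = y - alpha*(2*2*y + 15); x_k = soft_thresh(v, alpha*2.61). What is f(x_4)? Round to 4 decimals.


FISTA on f(x) = 2*x^2 + 15*x + 2.61*|x|
L = 4, alpha = 0.1457
Iteration 1: beta = 0.0, y = 2.0415 + 0.0*(2.0415 - 2.0415) = 2.0415
  grad(y) = 23.166, v = y - alpha*grad = -1.3338
  prox(v) = soft_thresh(-1.3338, 0.3803) = -0.9535
Iteration 2: beta = 0.3333, y = -0.9535 + 0.3333*(-0.9535 - 2.0415) = -1.9518
  grad(y) = 7.1926, v = y - alpha*grad = -2.9998
  prox(v) = soft_thresh(-2.9998, 0.3803) = -2.6195
Iteration 3: beta = 0.5, y = -2.6195 + 0.5*(-2.6195 + 0.9535) = -3.4525
  grad(y) = 1.1898, v = y - alpha*grad = -3.6259
  prox(v) = soft_thresh(-3.6259, 0.3803) = -3.2456
Iteration 4: beta = 0.6, y = -3.2456 + 0.6*(-3.2456 + 2.6195) = -3.6213
  grad(y) = 0.5149, v = y - alpha*grad = -3.6963
  prox(v) = soft_thresh(-3.6963, 0.3803) = -3.316
f(x_4) = 2*(-3.316)^2 + 15*(-3.316) + 2.61*|-3.316| = -19.0935


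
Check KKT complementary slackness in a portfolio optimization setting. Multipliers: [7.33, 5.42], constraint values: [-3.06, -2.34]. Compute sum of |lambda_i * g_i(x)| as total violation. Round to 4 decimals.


KKT complementary slackness check:
lambda_1 * g_1 = 7.33 * -3.06 = -22.4298
lambda_2 * g_2 = 5.42 * -2.34 = -12.6828
Total violation = 22.4298 + 12.6828 = 35.1126


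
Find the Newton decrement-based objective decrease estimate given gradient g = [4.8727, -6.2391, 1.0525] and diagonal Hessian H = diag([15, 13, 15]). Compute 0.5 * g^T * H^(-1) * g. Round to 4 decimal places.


Step 1: H is diagonal, so H^(-1) * g = [0.3248, -0.4799, 0.0702].
Step 2: g^T H^(-1) g = sum_i g_i^2 / H_ii
  = (4.8727)^2/15 + (-6.2391)^2/13 + (1.0525)^2/15
  = 1.5829 + 2.9943 + 0.0739 = 4.6511
Step 3: Objective decrease = 0.5 * g^T H^(-1) g = 2.3255


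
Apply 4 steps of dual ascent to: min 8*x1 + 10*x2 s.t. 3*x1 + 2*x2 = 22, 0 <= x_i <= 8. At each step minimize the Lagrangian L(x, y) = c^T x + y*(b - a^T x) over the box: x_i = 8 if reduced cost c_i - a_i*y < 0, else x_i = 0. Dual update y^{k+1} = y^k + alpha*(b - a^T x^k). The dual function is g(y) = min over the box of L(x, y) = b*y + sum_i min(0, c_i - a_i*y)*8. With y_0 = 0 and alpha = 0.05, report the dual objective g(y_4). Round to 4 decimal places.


Dual ascent for LP: min 8*x1 + 10*x2, 3*x1 + 2*x2 = 22, 0 <= x_i <= 8
Step 1: y^k = 0.0, reduced costs: (8.0, 10.0)
  x^k = (0.0, 0.0), subgradient = b - a^T x = 22.0
  y^{k+1} = 0.0 + 0.05*22.0 = 1.1
Step 2: y^k = 1.1, reduced costs: (4.7, 7.8)
  x^k = (0.0, 0.0), subgradient = b - a^T x = 22.0
  y^{k+1} = 1.1 + 0.05*22.0 = 2.2
Step 3: y^k = 2.2, reduced costs: (1.4, 5.6)
  x^k = (0.0, 0.0), subgradient = b - a^T x = 22.0
  y^{k+1} = 2.2 + 0.05*22.0 = 3.3
Step 4: y^k = 3.3, reduced costs: (-1.9, 3.4)
  x^k = (8.0, 0.0), subgradient = b - a^T x = -2.0
  y^{k+1} = 3.3 + 0.05*-2.0 = 3.2
Dual objective at y_4 = 3.2: reduced costs (-1.6, 3.6), box minimizer x = (8.0, 0.0)
g(y_4) = b*y + (c1 - a1*y)*x1 + (c2 - a2*y)*x2 = 22*3.2 + (-1.6)*8.0 + 3.6*0.0 = 70.4 - 12.8 + 0.0 = 57.6


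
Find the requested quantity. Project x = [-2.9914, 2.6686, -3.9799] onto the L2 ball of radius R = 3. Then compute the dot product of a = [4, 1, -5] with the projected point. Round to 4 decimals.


Step 1: Compute ||x|| (intermediates to 6 decimals).
||x|| = sqrt((-2.9914)^2 + 2.6686^2 + (-3.9799)^2) = 5.64885
Step 2: Project.
Since ||x|| > R, scale = R/||x|| = 3/5.64885 = 0.531082, proj(x) = scale * x
proj(x) = [-1.588679, 1.417245, -2.113653]
Step 3: Dot product.
a^T * proj(x) = 4*(-1.588679) + 1*1.417245 - 5*(-2.113653) = 5.6308


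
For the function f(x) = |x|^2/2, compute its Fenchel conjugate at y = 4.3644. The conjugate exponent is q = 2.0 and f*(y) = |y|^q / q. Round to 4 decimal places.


The conjugate exponent q satisfies 1/p + 1/q = 1.
p = 2, so q = 2/(2 - 1) = 2.0
|y|^q = 4.3644^2.0 = 19.048
f*(4.3644) = 19.048 / 2.0 = 9.524


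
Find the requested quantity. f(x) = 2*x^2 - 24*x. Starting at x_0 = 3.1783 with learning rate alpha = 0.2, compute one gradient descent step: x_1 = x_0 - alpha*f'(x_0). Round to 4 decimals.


We compute the gradient at x_0 and apply the update.
f'(x) = 4*x - 24
f'(3.1783) = 4*3.1783 - 24 = -11.2868
x_1 = 3.1783 - 0.2*-11.2868 = 5.4357


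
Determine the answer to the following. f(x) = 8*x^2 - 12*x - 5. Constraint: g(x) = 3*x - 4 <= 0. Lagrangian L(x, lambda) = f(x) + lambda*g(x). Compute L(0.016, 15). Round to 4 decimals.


Step 1: Evaluate f(x).
f(0.016) = 8*0.016^2 - 12*0.016 - 5 = -5.19
Step 2: Evaluate g(x).
g(0.016) = 3*0.016 - 4 = -3.952
Step 3: Compute Lagrangian.
L = -5.19 + 15*-3.952 = -64.47


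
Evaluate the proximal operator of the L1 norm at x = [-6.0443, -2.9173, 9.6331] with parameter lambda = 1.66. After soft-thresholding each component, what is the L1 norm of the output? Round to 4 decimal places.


Soft-thresholding with lambda = 1.66:
prox(-6.0443) = sign(-6.0443)*max(|-6.0443| - 1.66, 0) = -4.3843
prox(-2.9173) = sign(-2.9173)*max(|-2.9173| - 1.66, 0) = -1.2573
prox(9.6331) = sign(9.6331)*max(|9.6331| - 1.66, 0) = 7.9731
prox(x) = [-4.3843, -1.2573, 7.9731]
||prox(x)||_1 = 4.3843 + 1.2573 + 7.9731 = 13.6147


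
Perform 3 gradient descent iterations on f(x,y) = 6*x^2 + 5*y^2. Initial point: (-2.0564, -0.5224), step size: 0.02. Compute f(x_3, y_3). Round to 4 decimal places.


Gradient descent on f(x,y) = 6*x^2 + 5*y^2.
Starting point: (-2.0564, -0.5224), alpha = 0.02
Step 1: grad_x = 2*6*-2.0564 = -24.6768, grad_y = 2*5*-0.5224 = -5.224
  x_1 = -2.0564 - 0.02*-24.6768 = -1.5629
  y_1 = -0.5224 - 0.02*-5.224 = -0.4179
Step 2: grad_x = 2*6*-1.5629 = -18.7544, grad_y = 2*5*-0.4179 = -4.1792
  x_2 = -1.5629 - 0.02*-18.7544 = -1.1878
  y_2 = -0.4179 - 0.02*-4.1792 = -0.3343
Step 3: grad_x = 2*6*-1.1878 = -14.2533, grad_y = 2*5*-0.3343 = -3.3434
  x_3 = -1.1878 - 0.02*-14.2533 = -0.9027
  y_3 = -0.3343 - 0.02*-3.3434 = -0.2675
f(-0.9027, -0.2675) = 6*(-0.9027)^2 + 5*(-0.2675)^2 = 5.247


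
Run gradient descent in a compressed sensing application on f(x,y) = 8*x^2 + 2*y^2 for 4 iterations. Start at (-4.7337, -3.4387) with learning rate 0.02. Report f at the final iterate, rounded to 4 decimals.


Gradient descent on f(x,y) = 8*x^2 + 2*y^2.
Starting point: (-4.7337, -3.4387), alpha = 0.02
Step 1: grad_x = 2*8*-4.7337 = -75.7392, grad_y = 2*2*-3.4387 = -13.7548
  x_1 = -4.7337 - 0.02*-75.7392 = -3.2189
  y_1 = -3.4387 - 0.02*-13.7548 = -3.1636
Step 2: grad_x = 2*8*-3.2189 = -51.5027, grad_y = 2*2*-3.1636 = -12.6544
  x_2 = -3.2189 - 0.02*-51.5027 = -2.1889
  y_2 = -3.1636 - 0.02*-12.6544 = -2.9105
Step 3: grad_x = 2*8*-2.1889 = -35.0218, grad_y = 2*2*-2.9105 = -11.6421
  x_3 = -2.1889 - 0.02*-35.0218 = -1.4884
  y_3 = -2.9105 - 0.02*-11.6421 = -2.6777
Step 4: grad_x = 2*8*-1.4884 = -23.8148, grad_y = 2*2*-2.6777 = -10.7107
  x_4 = -1.4884 - 0.02*-23.8148 = -1.0121
  y_4 = -2.6777 - 0.02*-10.7107 = -2.4635
f(-1.0121, -2.4635) = 8*(-1.0121)^2 + 2*(-2.4635)^2 = 20.3325


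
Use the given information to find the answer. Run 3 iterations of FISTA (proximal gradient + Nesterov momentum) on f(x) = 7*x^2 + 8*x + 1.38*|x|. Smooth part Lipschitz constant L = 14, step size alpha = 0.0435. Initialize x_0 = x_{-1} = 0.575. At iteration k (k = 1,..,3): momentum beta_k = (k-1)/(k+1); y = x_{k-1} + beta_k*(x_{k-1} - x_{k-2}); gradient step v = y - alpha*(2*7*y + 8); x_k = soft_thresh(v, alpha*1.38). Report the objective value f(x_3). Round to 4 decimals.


FISTA on f(x) = 7*x^2 + 8*x + 1.38*|x|
L = 14, alpha = 0.0435
Iteration 1: beta = 0.0, y = 0.575 + 0.0*(0.575 - 0.575) = 0.575
  grad(y) = 16.05, v = y - alpha*grad = -0.1232
  prox(v) = soft_thresh(-0.1232, 0.06) = -0.0631
Iteration 2: beta = 0.3333, y = -0.0631 + 0.3333*(-0.0631 - 0.575) = -0.2759
  grad(y) = 4.138, v = y - alpha*grad = -0.4559
  prox(v) = soft_thresh(-0.4559, 0.06) = -0.3958
Iteration 3: beta = 0.5, y = -0.3958 + 0.5*(-0.3958 + 0.0631) = -0.5622
  grad(y) = 0.1296, v = y - alpha*grad = -0.5678
  prox(v) = soft_thresh(-0.5678, 0.06) = -0.5078
f(x_3) = 7*(-0.5078)^2 + 8*(-0.5078) + 1.38*|-0.5078| = -1.5566


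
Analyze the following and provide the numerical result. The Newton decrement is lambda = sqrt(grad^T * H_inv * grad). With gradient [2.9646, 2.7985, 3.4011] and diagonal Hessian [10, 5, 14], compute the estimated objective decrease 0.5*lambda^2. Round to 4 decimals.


Step 1: H is diagonal, so H^(-1) * g = [0.2965, 0.5597, 0.2429].
Step 2: g^T H^(-1) g = sum_i g_i^2 / H_ii
  = (2.9646)^2/10 + (2.7985)^2/5 + (3.4011)^2/14
  = 0.8789 + 1.5663 + 0.8262 = 3.2715
Step 3: Objective decrease = 0.5 * g^T H^(-1) g = 1.6357


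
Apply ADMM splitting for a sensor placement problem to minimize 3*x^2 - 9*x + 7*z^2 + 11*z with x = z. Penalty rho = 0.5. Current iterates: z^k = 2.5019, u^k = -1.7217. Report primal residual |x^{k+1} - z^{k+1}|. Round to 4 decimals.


ADMM iteration with rho = 0.5, z^k = 2.5019, u^k = -1.7217
Step 1: x-update.
Minimize 3*x^2 - 9*x + (0.5/2)*(x - 2.5019 - 1.7217)^2
FOC: (2*3 + 0.5)*x = 9 + 0.5*(2.5019 + 1.7217)
x^{k+1} = 1.7095
Step 2: z-update.
Minimize 7*z^2 + 11*z + (0.5/2)*(1.7095 - z - 1.7217)^2
FOC: (2*7 + 0.5)*z = -11 + 0.5*(1.7095 - 1.7217)
z^{k+1} = -0.759
Step 3: u-update.
u^{k+1} = -1.7217 + 1.7095 + 0.759 = 0.7468
Step 4: Primal residual = |1.7095 + 0.759| = 2.4685
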